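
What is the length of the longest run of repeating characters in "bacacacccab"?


Input: "bacacacccab"
Scanning for longest run:
  Position 1 ('a'): new char, reset run to 1
  Position 2 ('c'): new char, reset run to 1
  Position 3 ('a'): new char, reset run to 1
  Position 4 ('c'): new char, reset run to 1
  Position 5 ('a'): new char, reset run to 1
  Position 6 ('c'): new char, reset run to 1
  Position 7 ('c'): continues run of 'c', length=2
  Position 8 ('c'): continues run of 'c', length=3
  Position 9 ('a'): new char, reset run to 1
  Position 10 ('b'): new char, reset run to 1
Longest run: 'c' with length 3

3


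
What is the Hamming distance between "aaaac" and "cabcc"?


Comparing "aaaac" and "cabcc" position by position:
  Position 0: 'a' vs 'c' => differ
  Position 1: 'a' vs 'a' => same
  Position 2: 'a' vs 'b' => differ
  Position 3: 'a' vs 'c' => differ
  Position 4: 'c' vs 'c' => same
Total differences (Hamming distance): 3

3


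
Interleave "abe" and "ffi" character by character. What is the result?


Interleaving "abe" and "ffi":
  Position 0: 'a' from first, 'f' from second => "af"
  Position 1: 'b' from first, 'f' from second => "bf"
  Position 2: 'e' from first, 'i' from second => "ei"
Result: afbfei

afbfei


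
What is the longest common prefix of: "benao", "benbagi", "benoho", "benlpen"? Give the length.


Words: benao, benbagi, benoho, benlpen
  Position 0: all 'b' => match
  Position 1: all 'e' => match
  Position 2: all 'n' => match
  Position 3: ('a', 'b', 'o', 'l') => mismatch, stop
LCP = "ben" (length 3)

3


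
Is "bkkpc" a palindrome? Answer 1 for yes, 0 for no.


Input: bkkpc
Reversed: cpkkb
  Compare pos 0 ('b') with pos 4 ('c'): MISMATCH
  Compare pos 1 ('k') with pos 3 ('p'): MISMATCH
Result: not a palindrome

0


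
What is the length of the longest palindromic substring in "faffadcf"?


Input: "faffadcf"
Checking substrings for palindromes:
  [1:5] "affa" (len 4) => palindrome
  [0:3] "faf" (len 3) => palindrome
  [2:4] "ff" (len 2) => palindrome
Longest palindromic substring: "affa" with length 4

4


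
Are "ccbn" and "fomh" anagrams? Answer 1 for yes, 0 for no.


Strings: "ccbn", "fomh"
Sorted first:  bccn
Sorted second: fhmo
Differ at position 0: 'b' vs 'f' => not anagrams

0


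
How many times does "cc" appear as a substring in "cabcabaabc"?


Searching for "cc" in "cabcabaabc"
Scanning each position:
  Position 0: "ca" => no
  Position 1: "ab" => no
  Position 2: "bc" => no
  Position 3: "ca" => no
  Position 4: "ab" => no
  Position 5: "ba" => no
  Position 6: "aa" => no
  Position 7: "ab" => no
  Position 8: "bc" => no
Total occurrences: 0

0


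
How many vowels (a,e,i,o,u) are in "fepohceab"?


Input: fepohceab
Checking each character:
  'f' at position 0: consonant
  'e' at position 1: vowel (running total: 1)
  'p' at position 2: consonant
  'o' at position 3: vowel (running total: 2)
  'h' at position 4: consonant
  'c' at position 5: consonant
  'e' at position 6: vowel (running total: 3)
  'a' at position 7: vowel (running total: 4)
  'b' at position 8: consonant
Total vowels: 4

4


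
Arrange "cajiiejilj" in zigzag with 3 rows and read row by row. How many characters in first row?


Zigzag "cajiiejilj" into 3 rows:
Placing characters:
  'c' => row 0
  'a' => row 1
  'j' => row 2
  'i' => row 1
  'i' => row 0
  'e' => row 1
  'j' => row 2
  'i' => row 1
  'l' => row 0
  'j' => row 1
Rows:
  Row 0: "cil"
  Row 1: "aieij"
  Row 2: "jj"
First row length: 3

3


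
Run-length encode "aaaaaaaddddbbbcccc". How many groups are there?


Input: aaaaaaaddddbbbcccc
Scanning for consecutive runs:
  Group 1: 'a' x 7 (positions 0-6)
  Group 2: 'd' x 4 (positions 7-10)
  Group 3: 'b' x 3 (positions 11-13)
  Group 4: 'c' x 4 (positions 14-17)
Total groups: 4

4


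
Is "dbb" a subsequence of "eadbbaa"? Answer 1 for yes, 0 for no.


Check if "dbb" is a subsequence of "eadbbaa"
Greedy scan:
  Position 0 ('e'): no match needed
  Position 1 ('a'): no match needed
  Position 2 ('d'): matches sub[0] = 'd'
  Position 3 ('b'): matches sub[1] = 'b'
  Position 4 ('b'): matches sub[2] = 'b'
  Position 5 ('a'): no match needed
  Position 6 ('a'): no match needed
All 3 characters matched => is a subsequence

1


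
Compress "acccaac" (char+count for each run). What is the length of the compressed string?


Input: acccaac
Runs:
  'a' x 1 => "a1"
  'c' x 3 => "c3"
  'a' x 2 => "a2"
  'c' x 1 => "c1"
Compressed: "a1c3a2c1"
Compressed length: 8

8


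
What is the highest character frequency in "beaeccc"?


Input: beaeccc
Character counts:
  'a': 1
  'b': 1
  'c': 3
  'e': 2
Maximum frequency: 3

3


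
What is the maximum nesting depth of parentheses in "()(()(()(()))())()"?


Input: "()(()(()(()))())()"
Tracking depth:
  Position 0 '(': depth becomes 1
  Position 1 ')': depth becomes 0
  Position 2 '(': depth becomes 1
  Position 3 '(': depth becomes 2
  Position 4 ')': depth becomes 1
  Position 5 '(': depth becomes 2
  Position 6 '(': depth becomes 3
  Position 7 ')': depth becomes 2
  Position 8 '(': depth becomes 3
  Position 9 '(': depth becomes 4
  Position 10 ')': depth becomes 3
  Position 11 ')': depth becomes 2
  Position 12 ')': depth becomes 1
  Position 13 '(': depth becomes 2
  Position 14 ')': depth becomes 1
  Position 15 ')': depth becomes 0
  Position 16 '(': depth becomes 1
  Position 17 ')': depth becomes 0
Maximum depth reached: 4

4


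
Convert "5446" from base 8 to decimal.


Input: "5446" in base 8
Positional expansion:
  Digit '5' (value 5) x 8^3 = 2560
  Digit '4' (value 4) x 8^2 = 256
  Digit '4' (value 4) x 8^1 = 32
  Digit '6' (value 6) x 8^0 = 6
Sum = 2854

2854


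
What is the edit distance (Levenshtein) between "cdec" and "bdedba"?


Computing edit distance: "cdec" -> "bdedba"
DP table:
           b    d    e    d    b    a
      0    1    2    3    4    5    6
  c   1    1    2    3    4    5    6
  d   2    2    1    2    3    4    5
  e   3    3    2    1    2    3    4
  c   4    4    3    2    2    3    4
Edit distance = dp[4][6] = 4

4


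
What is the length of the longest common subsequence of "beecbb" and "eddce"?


LCS of "beecbb" and "eddce"
DP table:
           e    d    d    c    e
      0    0    0    0    0    0
  b   0    0    0    0    0    0
  e   0    1    1    1    1    1
  e   0    1    1    1    1    2
  c   0    1    1    1    2    2
  b   0    1    1    1    2    2
  b   0    1    1    1    2    2
LCS length = dp[6][5] = 2

2


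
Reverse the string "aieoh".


Input: aieoh
Reading characters right to left:
  Position 4: 'h'
  Position 3: 'o'
  Position 2: 'e'
  Position 1: 'i'
  Position 0: 'a'
Reversed: hoeia

hoeia


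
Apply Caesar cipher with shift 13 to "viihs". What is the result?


Caesar cipher: shift "viihs" by 13
  'v' (pos 21) + 13 = pos 8 = 'i'
  'i' (pos 8) + 13 = pos 21 = 'v'
  'i' (pos 8) + 13 = pos 21 = 'v'
  'h' (pos 7) + 13 = pos 20 = 'u'
  's' (pos 18) + 13 = pos 5 = 'f'
Result: ivvuf

ivvuf


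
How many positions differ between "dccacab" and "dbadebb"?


Comparing "dccacab" and "dbadebb" position by position:
  Position 0: 'd' vs 'd' => same
  Position 1: 'c' vs 'b' => DIFFER
  Position 2: 'c' vs 'a' => DIFFER
  Position 3: 'a' vs 'd' => DIFFER
  Position 4: 'c' vs 'e' => DIFFER
  Position 5: 'a' vs 'b' => DIFFER
  Position 6: 'b' vs 'b' => same
Positions that differ: 5

5


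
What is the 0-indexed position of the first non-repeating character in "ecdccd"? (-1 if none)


Input: ecdccd
Character frequencies:
  'c': 3
  'd': 2
  'e': 1
Scanning left to right for freq == 1:
  Position 0 ('e'): unique! => answer = 0

0


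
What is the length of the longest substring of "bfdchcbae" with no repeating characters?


Input: "bfdchcbae"
Sliding window (track last position of each char):
  Position 0 ('b'): window [0,0] length 1 -- new best
  Position 1 ('f'): window [0,1] length 2 -- new best
  Position 2 ('d'): window [0,2] length 3 -- new best
  Position 3 ('c'): window [0,3] length 4 -- new best
  Position 4 ('h'): window [0,4] length 5 -- new best
  Position 5 ('c'): repeat (last at 3), move window start to 4
  Position 5 ('c'): window [4,5] length 2
  Position 6 ('b'): window [4,6] length 3
  Position 7 ('a'): window [4,7] length 4
  Position 8 ('e'): window [4,8] length 5
Longest substring with no repeats: "bfdch" with length 5

5


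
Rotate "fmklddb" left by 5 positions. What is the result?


Input: "fmklddb", rotate left by 5
First 5 characters: "fmkld"
Remaining characters: "db"
Concatenate remaining + first: "db" + "fmkld" = "dbfmkld"

dbfmkld


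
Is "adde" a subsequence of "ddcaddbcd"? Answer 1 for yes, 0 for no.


Check if "adde" is a subsequence of "ddcaddbcd"
Greedy scan:
  Position 0 ('d'): no match needed
  Position 1 ('d'): no match needed
  Position 2 ('c'): no match needed
  Position 3 ('a'): matches sub[0] = 'a'
  Position 4 ('d'): matches sub[1] = 'd'
  Position 5 ('d'): matches sub[2] = 'd'
  Position 6 ('b'): no match needed
  Position 7 ('c'): no match needed
  Position 8 ('d'): no match needed
Only matched 3/4 characters => not a subsequence

0


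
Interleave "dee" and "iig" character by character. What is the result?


Interleaving "dee" and "iig":
  Position 0: 'd' from first, 'i' from second => "di"
  Position 1: 'e' from first, 'i' from second => "ei"
  Position 2: 'e' from first, 'g' from second => "eg"
Result: dieieg

dieieg


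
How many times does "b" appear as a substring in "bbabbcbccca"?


Searching for "b" in "bbabbcbccca"
Scanning each position:
  Position 0: "b" => MATCH
  Position 1: "b" => MATCH
  Position 2: "a" => no
  Position 3: "b" => MATCH
  Position 4: "b" => MATCH
  Position 5: "c" => no
  Position 6: "b" => MATCH
  Position 7: "c" => no
  Position 8: "c" => no
  Position 9: "c" => no
  Position 10: "a" => no
Total occurrences: 5

5


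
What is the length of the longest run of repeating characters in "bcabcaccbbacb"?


Input: "bcabcaccbbacb"
Scanning for longest run:
  Position 1 ('c'): new char, reset run to 1
  Position 2 ('a'): new char, reset run to 1
  Position 3 ('b'): new char, reset run to 1
  Position 4 ('c'): new char, reset run to 1
  Position 5 ('a'): new char, reset run to 1
  Position 6 ('c'): new char, reset run to 1
  Position 7 ('c'): continues run of 'c', length=2
  Position 8 ('b'): new char, reset run to 1
  Position 9 ('b'): continues run of 'b', length=2
  Position 10 ('a'): new char, reset run to 1
  Position 11 ('c'): new char, reset run to 1
  Position 12 ('b'): new char, reset run to 1
Longest run: 'c' with length 2

2


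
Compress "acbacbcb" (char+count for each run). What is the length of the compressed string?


Input: acbacbcb
Runs:
  'a' x 1 => "a1"
  'c' x 1 => "c1"
  'b' x 1 => "b1"
  'a' x 1 => "a1"
  'c' x 1 => "c1"
  'b' x 1 => "b1"
  'c' x 1 => "c1"
  'b' x 1 => "b1"
Compressed: "a1c1b1a1c1b1c1b1"
Compressed length: 16

16


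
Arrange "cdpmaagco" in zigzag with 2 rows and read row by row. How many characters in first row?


Zigzag "cdpmaagco" into 2 rows:
Placing characters:
  'c' => row 0
  'd' => row 1
  'p' => row 0
  'm' => row 1
  'a' => row 0
  'a' => row 1
  'g' => row 0
  'c' => row 1
  'o' => row 0
Rows:
  Row 0: "cpago"
  Row 1: "dmac"
First row length: 5

5


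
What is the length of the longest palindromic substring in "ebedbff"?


Input: "ebedbff"
Checking substrings for palindromes:
  [0:3] "ebe" (len 3) => palindrome
  [5:7] "ff" (len 2) => palindrome
Longest palindromic substring: "ebe" with length 3

3


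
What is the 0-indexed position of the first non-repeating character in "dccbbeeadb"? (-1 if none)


Input: dccbbeeadb
Character frequencies:
  'a': 1
  'b': 3
  'c': 2
  'd': 2
  'e': 2
Scanning left to right for freq == 1:
  Position 0 ('d'): freq=2, skip
  Position 1 ('c'): freq=2, skip
  Position 2 ('c'): freq=2, skip
  Position 3 ('b'): freq=3, skip
  Position 4 ('b'): freq=3, skip
  Position 5 ('e'): freq=2, skip
  Position 6 ('e'): freq=2, skip
  Position 7 ('a'): unique! => answer = 7

7


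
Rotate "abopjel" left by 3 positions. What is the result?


Input: "abopjel", rotate left by 3
First 3 characters: "abo"
Remaining characters: "pjel"
Concatenate remaining + first: "pjel" + "abo" = "pjelabo"

pjelabo


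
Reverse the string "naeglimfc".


Input: naeglimfc
Reading characters right to left:
  Position 8: 'c'
  Position 7: 'f'
  Position 6: 'm'
  Position 5: 'i'
  Position 4: 'l'
  Position 3: 'g'
  Position 2: 'e'
  Position 1: 'a'
  Position 0: 'n'
Reversed: cfmilgean

cfmilgean


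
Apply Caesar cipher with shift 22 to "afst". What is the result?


Caesar cipher: shift "afst" by 22
  'a' (pos 0) + 22 = pos 22 = 'w'
  'f' (pos 5) + 22 = pos 1 = 'b'
  's' (pos 18) + 22 = pos 14 = 'o'
  't' (pos 19) + 22 = pos 15 = 'p'
Result: wbop

wbop


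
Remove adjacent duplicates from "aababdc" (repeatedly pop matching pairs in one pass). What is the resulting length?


Input: aababdc
Stack-based adjacent duplicate removal:
  Read 'a': push. Stack: a
  Read 'a': matches stack top 'a' => pop. Stack: (empty)
  Read 'b': push. Stack: b
  Read 'a': push. Stack: ba
  Read 'b': push. Stack: bab
  Read 'd': push. Stack: babd
  Read 'c': push. Stack: babdc
Final stack: "babdc" (length 5)

5


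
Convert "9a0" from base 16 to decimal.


Input: "9a0" in base 16
Positional expansion:
  Digit '9' (value 9) x 16^2 = 2304
  Digit 'a' (value 10) x 16^1 = 160
  Digit '0' (value 0) x 16^0 = 0
Sum = 2464

2464


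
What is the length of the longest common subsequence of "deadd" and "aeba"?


LCS of "deadd" and "aeba"
DP table:
           a    e    b    a
      0    0    0    0    0
  d   0    0    0    0    0
  e   0    0    1    1    1
  a   0    1    1    1    2
  d   0    1    1    1    2
  d   0    1    1    1    2
LCS length = dp[5][4] = 2

2


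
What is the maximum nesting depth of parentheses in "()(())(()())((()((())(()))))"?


Input: "()(())(()())((()((())(()))))"
Tracking depth:
  Position 0 '(': depth becomes 1
  Position 1 ')': depth becomes 0
  Position 2 '(': depth becomes 1
  Position 3 '(': depth becomes 2
  Position 4 ')': depth becomes 1
  Position 5 ')': depth becomes 0
  Position 6 '(': depth becomes 1
  Position 7 '(': depth becomes 2
  Position 8 ')': depth becomes 1
  Position 9 '(': depth becomes 2
  Position 10 ')': depth becomes 1
  Position 11 ')': depth becomes 0
  Position 12 '(': depth becomes 1
  Position 13 '(': depth becomes 2
  Position 14 '(': depth becomes 3
  Position 15 ')': depth becomes 2
  Position 16 '(': depth becomes 3
  Position 17 '(': depth becomes 4
  Position 18 '(': depth becomes 5
  Position 19 ')': depth becomes 4
  Position 20 ')': depth becomes 3
  Position 21 '(': depth becomes 4
  Position 22 '(': depth becomes 5
  Position 23 ')': depth becomes 4
  Position 24 ')': depth becomes 3
  Position 25 ')': depth becomes 2
  Position 26 ')': depth becomes 1
  Position 27 ')': depth becomes 0
Maximum depth reached: 5

5


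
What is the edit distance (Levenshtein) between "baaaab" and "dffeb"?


Computing edit distance: "baaaab" -> "dffeb"
DP table:
           d    f    f    e    b
      0    1    2    3    4    5
  b   1    1    2    3    4    4
  a   2    2    2    3    4    5
  a   3    3    3    3    4    5
  a   4    4    4    4    4    5
  a   5    5    5    5    5    5
  b   6    6    6    6    6    5
Edit distance = dp[6][5] = 5

5


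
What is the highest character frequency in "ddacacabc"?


Input: ddacacabc
Character counts:
  'a': 3
  'b': 1
  'c': 3
  'd': 2
Maximum frequency: 3

3


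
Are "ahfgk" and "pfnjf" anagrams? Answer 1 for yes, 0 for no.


Strings: "ahfgk", "pfnjf"
Sorted first:  afghk
Sorted second: ffjnp
Differ at position 0: 'a' vs 'f' => not anagrams

0


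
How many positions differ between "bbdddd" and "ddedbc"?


Comparing "bbdddd" and "ddedbc" position by position:
  Position 0: 'b' vs 'd' => DIFFER
  Position 1: 'b' vs 'd' => DIFFER
  Position 2: 'd' vs 'e' => DIFFER
  Position 3: 'd' vs 'd' => same
  Position 4: 'd' vs 'b' => DIFFER
  Position 5: 'd' vs 'c' => DIFFER
Positions that differ: 5

5


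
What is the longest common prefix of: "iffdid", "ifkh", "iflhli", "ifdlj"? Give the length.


Words: iffdid, ifkh, iflhli, ifdlj
  Position 0: all 'i' => match
  Position 1: all 'f' => match
  Position 2: ('f', 'k', 'l', 'd') => mismatch, stop
LCP = "if" (length 2)

2


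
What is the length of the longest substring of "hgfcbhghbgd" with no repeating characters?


Input: "hgfcbhghbgd"
Sliding window (track last position of each char):
  Position 0 ('h'): window [0,0] length 1 -- new best
  Position 1 ('g'): window [0,1] length 2 -- new best
  Position 2 ('f'): window [0,2] length 3 -- new best
  Position 3 ('c'): window [0,3] length 4 -- new best
  Position 4 ('b'): window [0,4] length 5 -- new best
  Position 5 ('h'): repeat (last at 0), move window start to 1
  Position 5 ('h'): window [1,5] length 5
  Position 6 ('g'): repeat (last at 1), move window start to 2
  Position 6 ('g'): window [2,6] length 5
  Position 7 ('h'): repeat (last at 5), move window start to 6
  Position 7 ('h'): window [6,7] length 2
  Position 8 ('b'): window [6,8] length 3
  Position 9 ('g'): repeat (last at 6), move window start to 7
  Position 9 ('g'): window [7,9] length 3
  Position 10 ('d'): window [7,10] length 4
Longest substring with no repeats: "hgfcb" with length 5

5


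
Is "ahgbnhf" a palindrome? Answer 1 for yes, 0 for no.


Input: ahgbnhf
Reversed: fhnbgha
  Compare pos 0 ('a') with pos 6 ('f'): MISMATCH
  Compare pos 1 ('h') with pos 5 ('h'): match
  Compare pos 2 ('g') with pos 4 ('n'): MISMATCH
Result: not a palindrome

0


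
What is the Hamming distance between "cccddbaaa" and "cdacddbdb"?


Comparing "cccddbaaa" and "cdacddbdb" position by position:
  Position 0: 'c' vs 'c' => same
  Position 1: 'c' vs 'd' => differ
  Position 2: 'c' vs 'a' => differ
  Position 3: 'd' vs 'c' => differ
  Position 4: 'd' vs 'd' => same
  Position 5: 'b' vs 'd' => differ
  Position 6: 'a' vs 'b' => differ
  Position 7: 'a' vs 'd' => differ
  Position 8: 'a' vs 'b' => differ
Total differences (Hamming distance): 7

7


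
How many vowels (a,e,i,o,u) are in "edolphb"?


Input: edolphb
Checking each character:
  'e' at position 0: vowel (running total: 1)
  'd' at position 1: consonant
  'o' at position 2: vowel (running total: 2)
  'l' at position 3: consonant
  'p' at position 4: consonant
  'h' at position 5: consonant
  'b' at position 6: consonant
Total vowels: 2

2


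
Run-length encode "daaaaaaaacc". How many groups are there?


Input: daaaaaaaacc
Scanning for consecutive runs:
  Group 1: 'd' x 1 (positions 0-0)
  Group 2: 'a' x 8 (positions 1-8)
  Group 3: 'c' x 2 (positions 9-10)
Total groups: 3

3


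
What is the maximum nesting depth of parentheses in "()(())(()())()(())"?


Input: "()(())(()())()(())"
Tracking depth:
  Position 0 '(': depth becomes 1
  Position 1 ')': depth becomes 0
  Position 2 '(': depth becomes 1
  Position 3 '(': depth becomes 2
  Position 4 ')': depth becomes 1
  Position 5 ')': depth becomes 0
  Position 6 '(': depth becomes 1
  Position 7 '(': depth becomes 2
  Position 8 ')': depth becomes 1
  Position 9 '(': depth becomes 2
  Position 10 ')': depth becomes 1
  Position 11 ')': depth becomes 0
  Position 12 '(': depth becomes 1
  Position 13 ')': depth becomes 0
  Position 14 '(': depth becomes 1
  Position 15 '(': depth becomes 2
  Position 16 ')': depth becomes 1
  Position 17 ')': depth becomes 0
Maximum depth reached: 2

2


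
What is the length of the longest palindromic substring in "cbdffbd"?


Input: "cbdffbd"
Checking substrings for palindromes:
  [3:5] "ff" (len 2) => palindrome
Longest palindromic substring: "ff" with length 2

2


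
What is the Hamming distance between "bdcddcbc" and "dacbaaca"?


Comparing "bdcddcbc" and "dacbaaca" position by position:
  Position 0: 'b' vs 'd' => differ
  Position 1: 'd' vs 'a' => differ
  Position 2: 'c' vs 'c' => same
  Position 3: 'd' vs 'b' => differ
  Position 4: 'd' vs 'a' => differ
  Position 5: 'c' vs 'a' => differ
  Position 6: 'b' vs 'c' => differ
  Position 7: 'c' vs 'a' => differ
Total differences (Hamming distance): 7

7


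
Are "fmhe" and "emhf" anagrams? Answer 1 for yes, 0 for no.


Strings: "fmhe", "emhf"
Sorted first:  efhm
Sorted second: efhm
Sorted forms match => anagrams

1


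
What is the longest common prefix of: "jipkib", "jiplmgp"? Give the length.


Words: jipkib, jiplmgp
  Position 0: all 'j' => match
  Position 1: all 'i' => match
  Position 2: all 'p' => match
  Position 3: ('k', 'l') => mismatch, stop
LCP = "jip" (length 3)

3


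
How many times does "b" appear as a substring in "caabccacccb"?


Searching for "b" in "caabccacccb"
Scanning each position:
  Position 0: "c" => no
  Position 1: "a" => no
  Position 2: "a" => no
  Position 3: "b" => MATCH
  Position 4: "c" => no
  Position 5: "c" => no
  Position 6: "a" => no
  Position 7: "c" => no
  Position 8: "c" => no
  Position 9: "c" => no
  Position 10: "b" => MATCH
Total occurrences: 2

2


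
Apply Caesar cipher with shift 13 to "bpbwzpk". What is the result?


Caesar cipher: shift "bpbwzpk" by 13
  'b' (pos 1) + 13 = pos 14 = 'o'
  'p' (pos 15) + 13 = pos 2 = 'c'
  'b' (pos 1) + 13 = pos 14 = 'o'
  'w' (pos 22) + 13 = pos 9 = 'j'
  'z' (pos 25) + 13 = pos 12 = 'm'
  'p' (pos 15) + 13 = pos 2 = 'c'
  'k' (pos 10) + 13 = pos 23 = 'x'
Result: ocojmcx

ocojmcx


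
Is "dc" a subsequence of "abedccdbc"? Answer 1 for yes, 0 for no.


Check if "dc" is a subsequence of "abedccdbc"
Greedy scan:
  Position 0 ('a'): no match needed
  Position 1 ('b'): no match needed
  Position 2 ('e'): no match needed
  Position 3 ('d'): matches sub[0] = 'd'
  Position 4 ('c'): matches sub[1] = 'c'
  Position 5 ('c'): no match needed
  Position 6 ('d'): no match needed
  Position 7 ('b'): no match needed
  Position 8 ('c'): no match needed
All 2 characters matched => is a subsequence

1


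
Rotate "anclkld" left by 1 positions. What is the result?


Input: "anclkld", rotate left by 1
First 1 characters: "a"
Remaining characters: "nclkld"
Concatenate remaining + first: "nclkld" + "a" = "nclklda"

nclklda


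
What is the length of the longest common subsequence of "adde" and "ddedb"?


LCS of "adde" and "ddedb"
DP table:
           d    d    e    d    b
      0    0    0    0    0    0
  a   0    0    0    0    0    0
  d   0    1    1    1    1    1
  d   0    1    2    2    2    2
  e   0    1    2    3    3    3
LCS length = dp[4][5] = 3

3


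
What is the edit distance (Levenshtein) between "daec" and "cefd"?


Computing edit distance: "daec" -> "cefd"
DP table:
           c    e    f    d
      0    1    2    3    4
  d   1    1    2    3    3
  a   2    2    2    3    4
  e   3    3    2    3    4
  c   4    3    3    3    4
Edit distance = dp[4][4] = 4

4


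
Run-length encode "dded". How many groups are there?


Input: dded
Scanning for consecutive runs:
  Group 1: 'd' x 2 (positions 0-1)
  Group 2: 'e' x 1 (positions 2-2)
  Group 3: 'd' x 1 (positions 3-3)
Total groups: 3

3


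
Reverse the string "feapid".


Input: feapid
Reading characters right to left:
  Position 5: 'd'
  Position 4: 'i'
  Position 3: 'p'
  Position 2: 'a'
  Position 1: 'e'
  Position 0: 'f'
Reversed: dipaef

dipaef


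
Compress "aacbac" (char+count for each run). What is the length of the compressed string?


Input: aacbac
Runs:
  'a' x 2 => "a2"
  'c' x 1 => "c1"
  'b' x 1 => "b1"
  'a' x 1 => "a1"
  'c' x 1 => "c1"
Compressed: "a2c1b1a1c1"
Compressed length: 10

10


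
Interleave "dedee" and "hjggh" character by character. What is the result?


Interleaving "dedee" and "hjggh":
  Position 0: 'd' from first, 'h' from second => "dh"
  Position 1: 'e' from first, 'j' from second => "ej"
  Position 2: 'd' from first, 'g' from second => "dg"
  Position 3: 'e' from first, 'g' from second => "eg"
  Position 4: 'e' from first, 'h' from second => "eh"
Result: dhejdgegeh

dhejdgegeh


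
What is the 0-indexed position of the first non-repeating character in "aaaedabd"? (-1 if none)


Input: aaaedabd
Character frequencies:
  'a': 4
  'b': 1
  'd': 2
  'e': 1
Scanning left to right for freq == 1:
  Position 0 ('a'): freq=4, skip
  Position 1 ('a'): freq=4, skip
  Position 2 ('a'): freq=4, skip
  Position 3 ('e'): unique! => answer = 3

3


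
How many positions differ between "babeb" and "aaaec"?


Comparing "babeb" and "aaaec" position by position:
  Position 0: 'b' vs 'a' => DIFFER
  Position 1: 'a' vs 'a' => same
  Position 2: 'b' vs 'a' => DIFFER
  Position 3: 'e' vs 'e' => same
  Position 4: 'b' vs 'c' => DIFFER
Positions that differ: 3

3


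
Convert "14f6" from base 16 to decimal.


Input: "14f6" in base 16
Positional expansion:
  Digit '1' (value 1) x 16^3 = 4096
  Digit '4' (value 4) x 16^2 = 1024
  Digit 'f' (value 15) x 16^1 = 240
  Digit '6' (value 6) x 16^0 = 6
Sum = 5366

5366


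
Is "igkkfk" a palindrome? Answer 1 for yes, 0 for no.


Input: igkkfk
Reversed: kfkkgi
  Compare pos 0 ('i') with pos 5 ('k'): MISMATCH
  Compare pos 1 ('g') with pos 4 ('f'): MISMATCH
  Compare pos 2 ('k') with pos 3 ('k'): match
Result: not a palindrome

0


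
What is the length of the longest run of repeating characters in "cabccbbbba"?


Input: "cabccbbbba"
Scanning for longest run:
  Position 1 ('a'): new char, reset run to 1
  Position 2 ('b'): new char, reset run to 1
  Position 3 ('c'): new char, reset run to 1
  Position 4 ('c'): continues run of 'c', length=2
  Position 5 ('b'): new char, reset run to 1
  Position 6 ('b'): continues run of 'b', length=2
  Position 7 ('b'): continues run of 'b', length=3
  Position 8 ('b'): continues run of 'b', length=4
  Position 9 ('a'): new char, reset run to 1
Longest run: 'b' with length 4

4


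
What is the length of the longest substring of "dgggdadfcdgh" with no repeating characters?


Input: "dgggdadfcdgh"
Sliding window (track last position of each char):
  Position 0 ('d'): window [0,0] length 1 -- new best
  Position 1 ('g'): window [0,1] length 2 -- new best
  Position 2 ('g'): repeat (last at 1), move window start to 2
  Position 2 ('g'): window [2,2] length 1
  Position 3 ('g'): repeat (last at 2), move window start to 3
  Position 3 ('g'): window [3,3] length 1
  Position 4 ('d'): window [3,4] length 2
  Position 5 ('a'): window [3,5] length 3 -- new best
  Position 6 ('d'): repeat (last at 4), move window start to 5
  Position 6 ('d'): window [5,6] length 2
  Position 7 ('f'): window [5,7] length 3
  Position 8 ('c'): window [5,8] length 4 -- new best
  Position 9 ('d'): repeat (last at 6), move window start to 7
  Position 9 ('d'): window [7,9] length 3
  Position 10 ('g'): window [7,10] length 4
  Position 11 ('h'): window [7,11] length 5 -- new best
Longest substring with no repeats: "fcdgh" with length 5

5


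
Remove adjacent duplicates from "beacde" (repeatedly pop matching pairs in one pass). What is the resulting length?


Input: beacde
Stack-based adjacent duplicate removal:
  Read 'b': push. Stack: b
  Read 'e': push. Stack: be
  Read 'a': push. Stack: bea
  Read 'c': push. Stack: beac
  Read 'd': push. Stack: beacd
  Read 'e': push. Stack: beacde
Final stack: "beacde" (length 6)

6


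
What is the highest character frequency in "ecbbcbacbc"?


Input: ecbbcbacbc
Character counts:
  'a': 1
  'b': 4
  'c': 4
  'e': 1
Maximum frequency: 4

4


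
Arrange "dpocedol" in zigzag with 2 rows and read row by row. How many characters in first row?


Zigzag "dpocedol" into 2 rows:
Placing characters:
  'd' => row 0
  'p' => row 1
  'o' => row 0
  'c' => row 1
  'e' => row 0
  'd' => row 1
  'o' => row 0
  'l' => row 1
Rows:
  Row 0: "doeo"
  Row 1: "pcdl"
First row length: 4

4


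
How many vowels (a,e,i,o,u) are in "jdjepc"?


Input: jdjepc
Checking each character:
  'j' at position 0: consonant
  'd' at position 1: consonant
  'j' at position 2: consonant
  'e' at position 3: vowel (running total: 1)
  'p' at position 4: consonant
  'c' at position 5: consonant
Total vowels: 1

1


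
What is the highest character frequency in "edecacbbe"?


Input: edecacbbe
Character counts:
  'a': 1
  'b': 2
  'c': 2
  'd': 1
  'e': 3
Maximum frequency: 3

3


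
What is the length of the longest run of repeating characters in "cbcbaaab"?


Input: "cbcbaaab"
Scanning for longest run:
  Position 1 ('b'): new char, reset run to 1
  Position 2 ('c'): new char, reset run to 1
  Position 3 ('b'): new char, reset run to 1
  Position 4 ('a'): new char, reset run to 1
  Position 5 ('a'): continues run of 'a', length=2
  Position 6 ('a'): continues run of 'a', length=3
  Position 7 ('b'): new char, reset run to 1
Longest run: 'a' with length 3

3


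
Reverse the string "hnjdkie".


Input: hnjdkie
Reading characters right to left:
  Position 6: 'e'
  Position 5: 'i'
  Position 4: 'k'
  Position 3: 'd'
  Position 2: 'j'
  Position 1: 'n'
  Position 0: 'h'
Reversed: eikdjnh

eikdjnh


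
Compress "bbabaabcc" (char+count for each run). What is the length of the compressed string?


Input: bbabaabcc
Runs:
  'b' x 2 => "b2"
  'a' x 1 => "a1"
  'b' x 1 => "b1"
  'a' x 2 => "a2"
  'b' x 1 => "b1"
  'c' x 2 => "c2"
Compressed: "b2a1b1a2b1c2"
Compressed length: 12

12


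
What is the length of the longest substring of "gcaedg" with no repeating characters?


Input: "gcaedg"
Sliding window (track last position of each char):
  Position 0 ('g'): window [0,0] length 1 -- new best
  Position 1 ('c'): window [0,1] length 2 -- new best
  Position 2 ('a'): window [0,2] length 3 -- new best
  Position 3 ('e'): window [0,3] length 4 -- new best
  Position 4 ('d'): window [0,4] length 5 -- new best
  Position 5 ('g'): repeat (last at 0), move window start to 1
  Position 5 ('g'): window [1,5] length 5
Longest substring with no repeats: "gcaed" with length 5

5


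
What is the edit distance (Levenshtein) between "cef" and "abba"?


Computing edit distance: "cef" -> "abba"
DP table:
           a    b    b    a
      0    1    2    3    4
  c   1    1    2    3    4
  e   2    2    2    3    4
  f   3    3    3    3    4
Edit distance = dp[3][4] = 4

4


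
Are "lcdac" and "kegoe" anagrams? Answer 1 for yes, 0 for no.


Strings: "lcdac", "kegoe"
Sorted first:  accdl
Sorted second: eegko
Differ at position 0: 'a' vs 'e' => not anagrams

0


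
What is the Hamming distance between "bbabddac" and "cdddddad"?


Comparing "bbabddac" and "cdddddad" position by position:
  Position 0: 'b' vs 'c' => differ
  Position 1: 'b' vs 'd' => differ
  Position 2: 'a' vs 'd' => differ
  Position 3: 'b' vs 'd' => differ
  Position 4: 'd' vs 'd' => same
  Position 5: 'd' vs 'd' => same
  Position 6: 'a' vs 'a' => same
  Position 7: 'c' vs 'd' => differ
Total differences (Hamming distance): 5

5


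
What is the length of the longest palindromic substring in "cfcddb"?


Input: "cfcddb"
Checking substrings for palindromes:
  [0:3] "cfc" (len 3) => palindrome
  [3:5] "dd" (len 2) => palindrome
Longest palindromic substring: "cfc" with length 3

3


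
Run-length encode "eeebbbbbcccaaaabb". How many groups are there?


Input: eeebbbbbcccaaaabb
Scanning for consecutive runs:
  Group 1: 'e' x 3 (positions 0-2)
  Group 2: 'b' x 5 (positions 3-7)
  Group 3: 'c' x 3 (positions 8-10)
  Group 4: 'a' x 4 (positions 11-14)
  Group 5: 'b' x 2 (positions 15-16)
Total groups: 5

5


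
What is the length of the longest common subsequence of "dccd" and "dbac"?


LCS of "dccd" and "dbac"
DP table:
           d    b    a    c
      0    0    0    0    0
  d   0    1    1    1    1
  c   0    1    1    1    2
  c   0    1    1    1    2
  d   0    1    1    1    2
LCS length = dp[4][4] = 2

2


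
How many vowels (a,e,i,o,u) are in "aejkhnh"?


Input: aejkhnh
Checking each character:
  'a' at position 0: vowel (running total: 1)
  'e' at position 1: vowel (running total: 2)
  'j' at position 2: consonant
  'k' at position 3: consonant
  'h' at position 4: consonant
  'n' at position 5: consonant
  'h' at position 6: consonant
Total vowels: 2

2


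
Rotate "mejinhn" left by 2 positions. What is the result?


Input: "mejinhn", rotate left by 2
First 2 characters: "me"
Remaining characters: "jinhn"
Concatenate remaining + first: "jinhn" + "me" = "jinhnme"

jinhnme


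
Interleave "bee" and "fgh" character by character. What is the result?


Interleaving "bee" and "fgh":
  Position 0: 'b' from first, 'f' from second => "bf"
  Position 1: 'e' from first, 'g' from second => "eg"
  Position 2: 'e' from first, 'h' from second => "eh"
Result: bfegeh

bfegeh


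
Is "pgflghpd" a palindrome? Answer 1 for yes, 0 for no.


Input: pgflghpd
Reversed: dphglfgp
  Compare pos 0 ('p') with pos 7 ('d'): MISMATCH
  Compare pos 1 ('g') with pos 6 ('p'): MISMATCH
  Compare pos 2 ('f') with pos 5 ('h'): MISMATCH
  Compare pos 3 ('l') with pos 4 ('g'): MISMATCH
Result: not a palindrome

0


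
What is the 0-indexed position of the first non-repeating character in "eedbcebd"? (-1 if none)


Input: eedbcebd
Character frequencies:
  'b': 2
  'c': 1
  'd': 2
  'e': 3
Scanning left to right for freq == 1:
  Position 0 ('e'): freq=3, skip
  Position 1 ('e'): freq=3, skip
  Position 2 ('d'): freq=2, skip
  Position 3 ('b'): freq=2, skip
  Position 4 ('c'): unique! => answer = 4

4


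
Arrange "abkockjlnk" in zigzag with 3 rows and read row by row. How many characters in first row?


Zigzag "abkockjlnk" into 3 rows:
Placing characters:
  'a' => row 0
  'b' => row 1
  'k' => row 2
  'o' => row 1
  'c' => row 0
  'k' => row 1
  'j' => row 2
  'l' => row 1
  'n' => row 0
  'k' => row 1
Rows:
  Row 0: "acn"
  Row 1: "boklk"
  Row 2: "kj"
First row length: 3

3


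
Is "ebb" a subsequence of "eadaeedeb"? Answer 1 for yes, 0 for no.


Check if "ebb" is a subsequence of "eadaeedeb"
Greedy scan:
  Position 0 ('e'): matches sub[0] = 'e'
  Position 1 ('a'): no match needed
  Position 2 ('d'): no match needed
  Position 3 ('a'): no match needed
  Position 4 ('e'): no match needed
  Position 5 ('e'): no match needed
  Position 6 ('d'): no match needed
  Position 7 ('e'): no match needed
  Position 8 ('b'): matches sub[1] = 'b'
Only matched 2/3 characters => not a subsequence

0


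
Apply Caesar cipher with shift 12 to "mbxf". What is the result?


Caesar cipher: shift "mbxf" by 12
  'm' (pos 12) + 12 = pos 24 = 'y'
  'b' (pos 1) + 12 = pos 13 = 'n'
  'x' (pos 23) + 12 = pos 9 = 'j'
  'f' (pos 5) + 12 = pos 17 = 'r'
Result: ynjr

ynjr


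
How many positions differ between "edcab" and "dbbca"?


Comparing "edcab" and "dbbca" position by position:
  Position 0: 'e' vs 'd' => DIFFER
  Position 1: 'd' vs 'b' => DIFFER
  Position 2: 'c' vs 'b' => DIFFER
  Position 3: 'a' vs 'c' => DIFFER
  Position 4: 'b' vs 'a' => DIFFER
Positions that differ: 5

5


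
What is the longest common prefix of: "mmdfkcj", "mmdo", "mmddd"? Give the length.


Words: mmdfkcj, mmdo, mmddd
  Position 0: all 'm' => match
  Position 1: all 'm' => match
  Position 2: all 'd' => match
  Position 3: ('f', 'o', 'd') => mismatch, stop
LCP = "mmd" (length 3)

3


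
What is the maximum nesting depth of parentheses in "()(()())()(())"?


Input: "()(()())()(())"
Tracking depth:
  Position 0 '(': depth becomes 1
  Position 1 ')': depth becomes 0
  Position 2 '(': depth becomes 1
  Position 3 '(': depth becomes 2
  Position 4 ')': depth becomes 1
  Position 5 '(': depth becomes 2
  Position 6 ')': depth becomes 1
  Position 7 ')': depth becomes 0
  Position 8 '(': depth becomes 1
  Position 9 ')': depth becomes 0
  Position 10 '(': depth becomes 1
  Position 11 '(': depth becomes 2
  Position 12 ')': depth becomes 1
  Position 13 ')': depth becomes 0
Maximum depth reached: 2

2


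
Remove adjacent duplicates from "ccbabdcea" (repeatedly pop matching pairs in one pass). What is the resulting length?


Input: ccbabdcea
Stack-based adjacent duplicate removal:
  Read 'c': push. Stack: c
  Read 'c': matches stack top 'c' => pop. Stack: (empty)
  Read 'b': push. Stack: b
  Read 'a': push. Stack: ba
  Read 'b': push. Stack: bab
  Read 'd': push. Stack: babd
  Read 'c': push. Stack: babdc
  Read 'e': push. Stack: babdce
  Read 'a': push. Stack: babdcea
Final stack: "babdcea" (length 7)

7


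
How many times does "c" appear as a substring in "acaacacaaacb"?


Searching for "c" in "acaacacaaacb"
Scanning each position:
  Position 0: "a" => no
  Position 1: "c" => MATCH
  Position 2: "a" => no
  Position 3: "a" => no
  Position 4: "c" => MATCH
  Position 5: "a" => no
  Position 6: "c" => MATCH
  Position 7: "a" => no
  Position 8: "a" => no
  Position 9: "a" => no
  Position 10: "c" => MATCH
  Position 11: "b" => no
Total occurrences: 4

4


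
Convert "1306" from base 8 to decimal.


Input: "1306" in base 8
Positional expansion:
  Digit '1' (value 1) x 8^3 = 512
  Digit '3' (value 3) x 8^2 = 192
  Digit '0' (value 0) x 8^1 = 0
  Digit '6' (value 6) x 8^0 = 6
Sum = 710

710


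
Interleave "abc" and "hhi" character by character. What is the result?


Interleaving "abc" and "hhi":
  Position 0: 'a' from first, 'h' from second => "ah"
  Position 1: 'b' from first, 'h' from second => "bh"
  Position 2: 'c' from first, 'i' from second => "ci"
Result: ahbhci

ahbhci


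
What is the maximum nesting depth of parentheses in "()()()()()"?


Input: "()()()()()"
Tracking depth:
  Position 0 '(': depth becomes 1
  Position 1 ')': depth becomes 0
  Position 2 '(': depth becomes 1
  Position 3 ')': depth becomes 0
  Position 4 '(': depth becomes 1
  Position 5 ')': depth becomes 0
  Position 6 '(': depth becomes 1
  Position 7 ')': depth becomes 0
  Position 8 '(': depth becomes 1
  Position 9 ')': depth becomes 0
Maximum depth reached: 1

1


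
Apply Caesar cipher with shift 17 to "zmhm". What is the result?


Caesar cipher: shift "zmhm" by 17
  'z' (pos 25) + 17 = pos 16 = 'q'
  'm' (pos 12) + 17 = pos 3 = 'd'
  'h' (pos 7) + 17 = pos 24 = 'y'
  'm' (pos 12) + 17 = pos 3 = 'd'
Result: qdyd

qdyd


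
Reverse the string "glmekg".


Input: glmekg
Reading characters right to left:
  Position 5: 'g'
  Position 4: 'k'
  Position 3: 'e'
  Position 2: 'm'
  Position 1: 'l'
  Position 0: 'g'
Reversed: gkemlg

gkemlg


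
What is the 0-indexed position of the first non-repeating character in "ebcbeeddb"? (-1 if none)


Input: ebcbeeddb
Character frequencies:
  'b': 3
  'c': 1
  'd': 2
  'e': 3
Scanning left to right for freq == 1:
  Position 0 ('e'): freq=3, skip
  Position 1 ('b'): freq=3, skip
  Position 2 ('c'): unique! => answer = 2

2


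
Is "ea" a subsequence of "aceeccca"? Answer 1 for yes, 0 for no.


Check if "ea" is a subsequence of "aceeccca"
Greedy scan:
  Position 0 ('a'): no match needed
  Position 1 ('c'): no match needed
  Position 2 ('e'): matches sub[0] = 'e'
  Position 3 ('e'): no match needed
  Position 4 ('c'): no match needed
  Position 5 ('c'): no match needed
  Position 6 ('c'): no match needed
  Position 7 ('a'): matches sub[1] = 'a'
All 2 characters matched => is a subsequence

1


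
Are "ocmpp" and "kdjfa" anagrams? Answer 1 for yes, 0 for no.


Strings: "ocmpp", "kdjfa"
Sorted first:  cmopp
Sorted second: adfjk
Differ at position 0: 'c' vs 'a' => not anagrams

0


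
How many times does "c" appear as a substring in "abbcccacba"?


Searching for "c" in "abbcccacba"
Scanning each position:
  Position 0: "a" => no
  Position 1: "b" => no
  Position 2: "b" => no
  Position 3: "c" => MATCH
  Position 4: "c" => MATCH
  Position 5: "c" => MATCH
  Position 6: "a" => no
  Position 7: "c" => MATCH
  Position 8: "b" => no
  Position 9: "a" => no
Total occurrences: 4

4


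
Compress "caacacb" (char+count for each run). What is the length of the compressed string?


Input: caacacb
Runs:
  'c' x 1 => "c1"
  'a' x 2 => "a2"
  'c' x 1 => "c1"
  'a' x 1 => "a1"
  'c' x 1 => "c1"
  'b' x 1 => "b1"
Compressed: "c1a2c1a1c1b1"
Compressed length: 12

12
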